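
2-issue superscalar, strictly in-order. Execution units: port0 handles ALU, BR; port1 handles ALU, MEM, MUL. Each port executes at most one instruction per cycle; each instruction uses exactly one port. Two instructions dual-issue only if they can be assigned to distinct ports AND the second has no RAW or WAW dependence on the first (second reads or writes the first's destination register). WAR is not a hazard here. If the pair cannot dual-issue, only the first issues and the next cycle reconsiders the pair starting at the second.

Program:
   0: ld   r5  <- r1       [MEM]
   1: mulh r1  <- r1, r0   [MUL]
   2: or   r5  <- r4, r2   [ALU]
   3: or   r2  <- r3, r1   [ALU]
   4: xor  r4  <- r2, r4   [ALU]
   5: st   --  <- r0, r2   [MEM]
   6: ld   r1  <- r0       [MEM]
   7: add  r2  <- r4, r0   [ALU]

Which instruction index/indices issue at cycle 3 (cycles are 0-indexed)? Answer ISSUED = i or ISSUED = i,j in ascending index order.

0. ld @i0  | no-port MEM/MUL
1. mulh or @i1&i2  | pair
2. or @i3  | RAW r2
3. xor st @i4&i5  | pair
4. ld add @i6&i7  | pair

ISSUED = 4,5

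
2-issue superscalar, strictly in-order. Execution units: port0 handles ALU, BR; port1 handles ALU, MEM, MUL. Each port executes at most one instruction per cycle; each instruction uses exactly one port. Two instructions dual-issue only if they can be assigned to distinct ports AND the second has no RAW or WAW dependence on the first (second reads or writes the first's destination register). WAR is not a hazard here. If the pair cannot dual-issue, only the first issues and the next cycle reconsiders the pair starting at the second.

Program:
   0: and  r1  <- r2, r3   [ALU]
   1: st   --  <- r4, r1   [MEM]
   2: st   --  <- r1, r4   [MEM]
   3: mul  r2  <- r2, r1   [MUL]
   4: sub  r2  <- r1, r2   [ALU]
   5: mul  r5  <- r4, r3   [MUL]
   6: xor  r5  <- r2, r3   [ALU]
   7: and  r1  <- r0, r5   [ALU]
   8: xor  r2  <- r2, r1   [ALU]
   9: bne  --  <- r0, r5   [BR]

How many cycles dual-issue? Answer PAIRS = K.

c0: i0 and.ALU  RAW r1
c1: i1 st.MEM  no-port MEM/MEM
c2: i2 st.MEM  no-port MEM/MUL
c3: i3 mul.MUL  RAW+WAW r2
c4: i4,i5 sub.ALU mul.MUL  pair
c5: i6 xor.ALU  RAW r5
c6: i7 and.ALU  RAW r1
c7: i8,i9 xor.ALU bne.BR  pair

PAIRS = 2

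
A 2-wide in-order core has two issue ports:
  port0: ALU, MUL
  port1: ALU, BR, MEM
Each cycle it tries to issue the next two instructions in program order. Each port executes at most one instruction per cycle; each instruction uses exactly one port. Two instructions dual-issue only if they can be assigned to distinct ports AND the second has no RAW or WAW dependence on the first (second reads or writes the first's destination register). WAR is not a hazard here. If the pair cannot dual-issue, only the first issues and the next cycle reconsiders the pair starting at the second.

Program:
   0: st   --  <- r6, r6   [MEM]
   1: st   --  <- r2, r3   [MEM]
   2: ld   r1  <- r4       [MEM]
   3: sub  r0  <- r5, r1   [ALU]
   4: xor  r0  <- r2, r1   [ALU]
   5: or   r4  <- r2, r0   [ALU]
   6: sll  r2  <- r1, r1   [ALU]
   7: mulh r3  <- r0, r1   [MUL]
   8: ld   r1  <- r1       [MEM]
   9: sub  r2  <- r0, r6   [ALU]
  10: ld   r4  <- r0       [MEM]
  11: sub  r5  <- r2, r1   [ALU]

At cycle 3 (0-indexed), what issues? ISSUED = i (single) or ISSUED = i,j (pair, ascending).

#0 head=0: st i0 no-port MEM/MEM
#1 head=1: st i1 no-port MEM/MEM
#2 head=2: ld i2 RAW r1
#3 head=3: sub i3 WAW r0
#4 head=4: xor i4 RAW r0
#5 head=5: or;sll i5/i6 2-wide
#6 head=7: mulh;ld i7/i8 2-wide
#7 head=9: sub;ld i9/i10 2-wide
#8 head=11: sub i11 tail

ISSUED = 3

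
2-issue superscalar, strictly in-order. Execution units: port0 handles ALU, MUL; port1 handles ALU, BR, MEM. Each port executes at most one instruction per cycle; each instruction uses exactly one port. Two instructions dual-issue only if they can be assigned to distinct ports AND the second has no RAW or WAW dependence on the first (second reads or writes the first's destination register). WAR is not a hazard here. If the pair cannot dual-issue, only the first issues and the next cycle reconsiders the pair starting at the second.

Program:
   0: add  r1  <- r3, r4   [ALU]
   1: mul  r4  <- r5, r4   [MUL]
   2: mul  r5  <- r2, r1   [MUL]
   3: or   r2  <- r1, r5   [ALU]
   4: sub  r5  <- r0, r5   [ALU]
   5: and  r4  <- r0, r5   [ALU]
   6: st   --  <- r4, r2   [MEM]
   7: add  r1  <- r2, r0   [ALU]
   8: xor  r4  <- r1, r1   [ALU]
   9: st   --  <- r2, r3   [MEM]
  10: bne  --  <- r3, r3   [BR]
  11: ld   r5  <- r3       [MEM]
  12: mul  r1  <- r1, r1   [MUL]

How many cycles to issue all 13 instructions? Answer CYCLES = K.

0. add.ALU;mul.MUL @i0,i1  | dual
1. mul.MUL @i2  | RAW r5
2. or.ALU;sub.ALU @i3,i4  | dual
3. and.ALU @i5  | RAW r4
4. st.MEM;add.ALU @i6,i7  | dual
5. xor.ALU;st.MEM @i8,i9  | dual
6. bne.BR @i10  | no-port BR/MEM
7. ld.MEM;mul.MUL @i11,i12  | dual

CYCLES = 8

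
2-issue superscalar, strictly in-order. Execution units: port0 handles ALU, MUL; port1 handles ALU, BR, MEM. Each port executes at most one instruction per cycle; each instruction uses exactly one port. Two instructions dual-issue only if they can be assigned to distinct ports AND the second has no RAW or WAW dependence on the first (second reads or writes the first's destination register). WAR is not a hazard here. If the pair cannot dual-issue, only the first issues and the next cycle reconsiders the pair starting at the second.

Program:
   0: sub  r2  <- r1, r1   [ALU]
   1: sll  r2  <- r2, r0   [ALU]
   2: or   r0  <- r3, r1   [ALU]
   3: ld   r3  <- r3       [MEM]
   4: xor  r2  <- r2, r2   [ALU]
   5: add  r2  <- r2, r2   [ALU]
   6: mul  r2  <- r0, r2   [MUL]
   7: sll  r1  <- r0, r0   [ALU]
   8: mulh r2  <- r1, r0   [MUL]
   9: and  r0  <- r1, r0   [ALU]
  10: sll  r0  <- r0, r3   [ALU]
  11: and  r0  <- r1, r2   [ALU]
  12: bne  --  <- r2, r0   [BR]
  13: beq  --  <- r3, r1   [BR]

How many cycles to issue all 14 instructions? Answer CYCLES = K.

  cy0 -> i0 (sub) RAW+WAW r2
  cy1 -> i1+i2 (sll/or) dual
  cy2 -> i3+i4 (ld/xor) dual
  cy3 -> i5 (add) RAW+WAW r2
  cy4 -> i6+i7 (mul/sll) dual
  cy5 -> i8+i9 (mulh/and) dual
  cy6 -> i10 (sll) WAW r0
  cy7 -> i11 (and) RAW r0
  cy8 -> i12 (bne) no-port BR/BR
  cy9 -> i13 (beq) tail

CYCLES = 10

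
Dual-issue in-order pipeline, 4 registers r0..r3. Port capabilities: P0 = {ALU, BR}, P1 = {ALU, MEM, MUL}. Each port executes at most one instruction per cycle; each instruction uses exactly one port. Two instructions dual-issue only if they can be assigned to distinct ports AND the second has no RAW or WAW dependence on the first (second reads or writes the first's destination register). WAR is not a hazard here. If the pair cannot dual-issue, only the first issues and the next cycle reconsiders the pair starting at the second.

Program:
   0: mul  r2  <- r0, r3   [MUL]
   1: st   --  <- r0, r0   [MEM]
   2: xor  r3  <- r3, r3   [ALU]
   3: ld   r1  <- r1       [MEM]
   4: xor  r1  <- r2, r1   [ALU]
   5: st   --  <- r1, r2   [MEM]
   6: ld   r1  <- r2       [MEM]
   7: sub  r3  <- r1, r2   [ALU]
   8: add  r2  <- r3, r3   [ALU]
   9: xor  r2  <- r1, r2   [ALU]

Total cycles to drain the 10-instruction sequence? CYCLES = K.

c0: i0 mul  no-port MUL/MEM
c1: i1/i2 st;xor  pair
c2: i3 ld  RAW+WAW r1
c3: i4 xor  RAW r1
c4: i5 st  no-port MEM/MEM
c5: i6 ld  RAW r1
c6: i7 sub  RAW r3
c7: i8 add  RAW+WAW r2
c8: i9 xor  tail

CYCLES = 9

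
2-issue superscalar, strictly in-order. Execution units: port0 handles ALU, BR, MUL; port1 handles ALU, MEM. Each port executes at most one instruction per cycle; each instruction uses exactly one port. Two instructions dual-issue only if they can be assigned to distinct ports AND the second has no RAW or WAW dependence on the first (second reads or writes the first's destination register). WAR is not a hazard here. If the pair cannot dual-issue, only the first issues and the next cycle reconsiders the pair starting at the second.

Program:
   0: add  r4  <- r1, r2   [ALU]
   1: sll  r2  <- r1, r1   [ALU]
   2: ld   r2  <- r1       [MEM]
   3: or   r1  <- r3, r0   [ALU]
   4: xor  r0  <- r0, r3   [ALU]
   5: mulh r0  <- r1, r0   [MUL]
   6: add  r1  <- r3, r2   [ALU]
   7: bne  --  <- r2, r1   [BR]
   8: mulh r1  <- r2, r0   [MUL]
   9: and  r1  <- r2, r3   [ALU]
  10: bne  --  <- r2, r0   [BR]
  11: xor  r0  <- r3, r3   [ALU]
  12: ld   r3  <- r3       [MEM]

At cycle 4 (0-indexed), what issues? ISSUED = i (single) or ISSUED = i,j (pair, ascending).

0. add.ALU+sll.ALU @i0&i1  | 2-wide
1. ld.MEM+or.ALU @i2&i3  | 2-wide
2. xor.ALU @i4  | RAW+WAW r0
3. mulh.MUL+add.ALU @i5&i6  | 2-wide
4. bne.BR @i7  | no-port BR/MUL
5. mulh.MUL @i8  | WAW r1
6. and.ALU+bne.BR @i9&i10  | 2-wide
7. xor.ALU+ld.MEM @i11&i12  | 2-wide

ISSUED = 7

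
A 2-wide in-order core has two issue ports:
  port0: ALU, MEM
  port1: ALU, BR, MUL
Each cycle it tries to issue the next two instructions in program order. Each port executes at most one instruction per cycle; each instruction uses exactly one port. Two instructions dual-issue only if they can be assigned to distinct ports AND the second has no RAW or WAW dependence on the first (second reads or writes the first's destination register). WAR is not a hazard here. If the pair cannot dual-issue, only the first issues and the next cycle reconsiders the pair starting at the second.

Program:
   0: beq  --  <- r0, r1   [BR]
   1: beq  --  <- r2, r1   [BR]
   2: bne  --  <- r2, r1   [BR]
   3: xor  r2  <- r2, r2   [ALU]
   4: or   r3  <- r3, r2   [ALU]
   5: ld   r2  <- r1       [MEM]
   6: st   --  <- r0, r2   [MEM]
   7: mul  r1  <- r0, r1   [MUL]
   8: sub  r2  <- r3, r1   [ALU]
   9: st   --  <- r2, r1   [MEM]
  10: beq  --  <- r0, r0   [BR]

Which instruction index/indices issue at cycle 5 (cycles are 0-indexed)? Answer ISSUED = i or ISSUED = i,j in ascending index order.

[0] i0  beq.BR  -- no-port BR/BR
[1] i1  beq.BR  -- no-port BR/BR
[2] i2&i3  bne.BR/xor.ALU  -- 2-wide
[3] i4&i5  or.ALU/ld.MEM  -- 2-wide
[4] i6&i7  st.MEM/mul.MUL  -- 2-wide
[5] i8  sub.ALU  -- RAW r2
[6] i9&i10  st.MEM/beq.BR  -- 2-wide

ISSUED = 8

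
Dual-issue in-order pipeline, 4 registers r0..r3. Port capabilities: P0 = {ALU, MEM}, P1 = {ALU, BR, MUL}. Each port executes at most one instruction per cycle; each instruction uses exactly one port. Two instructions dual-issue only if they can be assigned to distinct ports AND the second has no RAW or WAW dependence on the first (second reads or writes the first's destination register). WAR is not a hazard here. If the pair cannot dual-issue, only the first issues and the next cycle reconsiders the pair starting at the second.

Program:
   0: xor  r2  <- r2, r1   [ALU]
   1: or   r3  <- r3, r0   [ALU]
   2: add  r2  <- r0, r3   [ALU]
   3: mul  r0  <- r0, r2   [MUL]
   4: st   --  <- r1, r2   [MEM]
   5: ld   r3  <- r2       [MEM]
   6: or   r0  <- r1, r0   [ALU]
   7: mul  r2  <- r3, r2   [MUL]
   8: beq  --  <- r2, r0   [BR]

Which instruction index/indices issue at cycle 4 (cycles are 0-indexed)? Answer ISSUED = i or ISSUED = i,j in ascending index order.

ISSUED = 7

  cy0 -> i0&i1 (xor;or) pair
  cy1 -> i2 (add) RAW r2
  cy2 -> i3&i4 (mul;st) pair
  cy3 -> i5&i6 (ld;or) pair
  cy4 -> i7 (mul) no-port MUL/BR
  cy5 -> i8 (beq) tail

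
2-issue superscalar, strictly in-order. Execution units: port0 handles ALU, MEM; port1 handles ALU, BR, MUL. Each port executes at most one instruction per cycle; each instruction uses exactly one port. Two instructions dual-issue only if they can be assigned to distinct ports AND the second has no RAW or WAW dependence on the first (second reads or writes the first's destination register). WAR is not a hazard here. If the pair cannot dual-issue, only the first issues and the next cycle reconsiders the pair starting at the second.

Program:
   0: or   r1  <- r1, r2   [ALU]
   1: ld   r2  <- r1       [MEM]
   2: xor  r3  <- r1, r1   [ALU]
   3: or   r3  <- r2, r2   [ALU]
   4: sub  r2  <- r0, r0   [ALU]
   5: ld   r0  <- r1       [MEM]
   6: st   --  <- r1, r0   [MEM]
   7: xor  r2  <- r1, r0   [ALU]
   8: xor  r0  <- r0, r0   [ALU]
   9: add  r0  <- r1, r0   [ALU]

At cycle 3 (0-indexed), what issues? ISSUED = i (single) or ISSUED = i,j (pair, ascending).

ISSUED = 5

  cy0 -> i0 (or) RAW r1
  cy1 -> i1&i2 (ld xor) 2-wide
  cy2 -> i3&i4 (or sub) 2-wide
  cy3 -> i5 (ld) no-port MEM/MEM
  cy4 -> i6&i7 (st xor) 2-wide
  cy5 -> i8 (xor) RAW+WAW r0
  cy6 -> i9 (add) tail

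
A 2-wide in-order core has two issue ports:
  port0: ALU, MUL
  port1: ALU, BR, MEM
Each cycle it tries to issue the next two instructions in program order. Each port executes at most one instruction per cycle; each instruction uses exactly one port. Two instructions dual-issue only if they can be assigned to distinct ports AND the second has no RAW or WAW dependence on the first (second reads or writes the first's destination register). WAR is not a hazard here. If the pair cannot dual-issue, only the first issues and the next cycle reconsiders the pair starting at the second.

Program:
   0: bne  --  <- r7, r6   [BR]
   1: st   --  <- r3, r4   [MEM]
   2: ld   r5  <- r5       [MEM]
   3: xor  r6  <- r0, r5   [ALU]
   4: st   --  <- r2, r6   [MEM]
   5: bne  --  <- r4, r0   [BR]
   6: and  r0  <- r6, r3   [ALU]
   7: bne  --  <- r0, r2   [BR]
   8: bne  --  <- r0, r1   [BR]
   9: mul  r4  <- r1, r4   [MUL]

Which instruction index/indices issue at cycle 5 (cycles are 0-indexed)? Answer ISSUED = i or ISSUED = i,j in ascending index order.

ISSUED = 5,6

t=0 i0:bne.BR ; no-port BR/MEM
t=1 i1:st.MEM ; no-port MEM/MEM
t=2 i2:ld.MEM ; RAW r5
t=3 i3:xor.ALU ; RAW r6
t=4 i4:st.MEM ; no-port MEM/BR
t=5 i5,i6:bne.BR and.ALU ; pair
t=6 i7:bne.BR ; no-port BR/BR
t=7 i8,i9:bne.BR mul.MUL ; pair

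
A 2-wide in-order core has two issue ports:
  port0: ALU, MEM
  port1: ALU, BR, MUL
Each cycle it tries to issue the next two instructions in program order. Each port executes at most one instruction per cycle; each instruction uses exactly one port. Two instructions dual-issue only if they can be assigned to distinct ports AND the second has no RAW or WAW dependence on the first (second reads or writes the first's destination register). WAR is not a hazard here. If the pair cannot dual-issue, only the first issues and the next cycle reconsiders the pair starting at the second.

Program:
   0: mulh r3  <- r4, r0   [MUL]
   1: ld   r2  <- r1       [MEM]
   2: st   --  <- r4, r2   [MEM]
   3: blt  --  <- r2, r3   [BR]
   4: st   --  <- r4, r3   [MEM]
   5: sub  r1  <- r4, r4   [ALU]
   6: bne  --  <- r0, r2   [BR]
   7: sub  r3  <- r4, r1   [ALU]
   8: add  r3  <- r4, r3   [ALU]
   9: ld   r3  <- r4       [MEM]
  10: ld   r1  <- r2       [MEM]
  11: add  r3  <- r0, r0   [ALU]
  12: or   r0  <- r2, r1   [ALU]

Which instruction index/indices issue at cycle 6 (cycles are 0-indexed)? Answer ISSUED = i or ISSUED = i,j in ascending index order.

ISSUED = 10,11

[0] i0,i1  mulh.MUL;ld.MEM  -- dual
[1] i2,i3  st.MEM;blt.BR  -- dual
[2] i4,i5  st.MEM;sub.ALU  -- dual
[3] i6,i7  bne.BR;sub.ALU  -- dual
[4] i8  add.ALU  -- WAW r3
[5] i9  ld.MEM  -- no-port MEM/MEM
[6] i10,i11  ld.MEM;add.ALU  -- dual
[7] i12  or.ALU  -- tail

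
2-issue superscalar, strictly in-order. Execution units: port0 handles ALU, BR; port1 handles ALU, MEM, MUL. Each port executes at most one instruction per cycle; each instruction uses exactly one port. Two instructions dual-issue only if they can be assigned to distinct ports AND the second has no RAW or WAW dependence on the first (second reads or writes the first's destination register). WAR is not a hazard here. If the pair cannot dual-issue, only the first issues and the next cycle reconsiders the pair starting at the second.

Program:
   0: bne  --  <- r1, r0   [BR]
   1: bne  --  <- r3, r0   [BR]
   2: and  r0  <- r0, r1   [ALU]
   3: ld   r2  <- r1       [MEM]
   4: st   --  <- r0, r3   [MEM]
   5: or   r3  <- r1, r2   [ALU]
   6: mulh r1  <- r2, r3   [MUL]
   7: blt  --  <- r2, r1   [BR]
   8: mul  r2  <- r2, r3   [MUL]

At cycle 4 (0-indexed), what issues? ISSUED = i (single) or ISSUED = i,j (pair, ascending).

ISSUED = 6

c0: i0 bne  no-port BR/BR
c1: i1+i2 bne+and  2-wide
c2: i3 ld  no-port MEM/MEM
c3: i4+i5 st+or  2-wide
c4: i6 mulh  RAW r1
c5: i7+i8 blt+mul  2-wide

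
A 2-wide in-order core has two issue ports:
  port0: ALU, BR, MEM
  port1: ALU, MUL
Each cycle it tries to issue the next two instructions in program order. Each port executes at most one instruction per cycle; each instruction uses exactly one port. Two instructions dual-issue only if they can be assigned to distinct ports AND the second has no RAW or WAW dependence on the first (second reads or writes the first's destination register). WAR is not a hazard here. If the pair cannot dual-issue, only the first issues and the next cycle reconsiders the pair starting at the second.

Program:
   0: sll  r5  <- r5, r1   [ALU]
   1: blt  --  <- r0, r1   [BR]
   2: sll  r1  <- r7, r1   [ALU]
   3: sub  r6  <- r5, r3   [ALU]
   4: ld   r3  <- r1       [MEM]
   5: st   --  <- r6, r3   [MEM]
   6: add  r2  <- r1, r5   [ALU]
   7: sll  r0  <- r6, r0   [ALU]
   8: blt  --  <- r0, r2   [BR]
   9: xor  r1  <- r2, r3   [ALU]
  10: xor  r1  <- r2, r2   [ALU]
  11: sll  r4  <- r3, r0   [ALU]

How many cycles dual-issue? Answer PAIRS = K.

PAIRS = 5

t=0 i0+i1:sll.ALU blt.BR ; pair
t=1 i2+i3:sll.ALU sub.ALU ; pair
t=2 i4:ld.MEM ; no-port MEM/MEM
t=3 i5+i6:st.MEM add.ALU ; pair
t=4 i7:sll.ALU ; RAW r0
t=5 i8+i9:blt.BR xor.ALU ; pair
t=6 i10+i11:xor.ALU sll.ALU ; pair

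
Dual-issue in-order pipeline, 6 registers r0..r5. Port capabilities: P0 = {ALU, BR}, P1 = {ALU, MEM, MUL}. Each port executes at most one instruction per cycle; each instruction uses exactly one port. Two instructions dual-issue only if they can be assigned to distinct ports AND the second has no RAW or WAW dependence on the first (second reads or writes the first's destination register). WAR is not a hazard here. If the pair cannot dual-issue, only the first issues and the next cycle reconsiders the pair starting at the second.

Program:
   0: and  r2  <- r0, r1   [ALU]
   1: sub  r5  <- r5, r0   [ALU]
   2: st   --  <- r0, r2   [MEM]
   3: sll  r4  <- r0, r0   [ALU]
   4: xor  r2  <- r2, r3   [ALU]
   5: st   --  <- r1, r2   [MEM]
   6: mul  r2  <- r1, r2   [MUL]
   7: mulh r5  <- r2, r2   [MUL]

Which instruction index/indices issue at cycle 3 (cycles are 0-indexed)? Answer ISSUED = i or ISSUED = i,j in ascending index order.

  cy0 -> i0&i1 (and.ALU/sub.ALU) 2-wide
  cy1 -> i2&i3 (st.MEM/sll.ALU) 2-wide
  cy2 -> i4 (xor.ALU) RAW r2
  cy3 -> i5 (st.MEM) no-port MEM/MUL
  cy4 -> i6 (mul.MUL) no-port MUL/MUL
  cy5 -> i7 (mulh.MUL) tail

ISSUED = 5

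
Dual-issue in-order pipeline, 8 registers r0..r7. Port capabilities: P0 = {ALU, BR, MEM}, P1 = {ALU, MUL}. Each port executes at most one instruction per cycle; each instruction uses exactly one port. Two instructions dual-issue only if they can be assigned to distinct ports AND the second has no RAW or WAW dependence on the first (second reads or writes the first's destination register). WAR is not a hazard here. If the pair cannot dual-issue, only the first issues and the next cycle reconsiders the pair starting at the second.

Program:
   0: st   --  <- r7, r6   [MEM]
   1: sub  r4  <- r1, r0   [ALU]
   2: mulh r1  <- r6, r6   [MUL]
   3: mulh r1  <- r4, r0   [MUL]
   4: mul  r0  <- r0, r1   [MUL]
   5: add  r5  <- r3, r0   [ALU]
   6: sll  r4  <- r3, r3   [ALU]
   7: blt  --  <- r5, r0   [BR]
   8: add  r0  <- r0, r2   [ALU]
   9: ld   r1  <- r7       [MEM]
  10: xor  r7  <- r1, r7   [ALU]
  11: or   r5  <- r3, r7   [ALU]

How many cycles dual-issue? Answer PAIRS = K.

  cy0 -> i0+i1 (st.MEM+sub.ALU) pair
  cy1 -> i2 (mulh.MUL) no-port MUL/MUL
  cy2 -> i3 (mulh.MUL) no-port MUL/MUL
  cy3 -> i4 (mul.MUL) RAW r0
  cy4 -> i5+i6 (add.ALU+sll.ALU) pair
  cy5 -> i7+i8 (blt.BR+add.ALU) pair
  cy6 -> i9 (ld.MEM) RAW r1
  cy7 -> i10 (xor.ALU) RAW r7
  cy8 -> i11 (or.ALU) tail

PAIRS = 3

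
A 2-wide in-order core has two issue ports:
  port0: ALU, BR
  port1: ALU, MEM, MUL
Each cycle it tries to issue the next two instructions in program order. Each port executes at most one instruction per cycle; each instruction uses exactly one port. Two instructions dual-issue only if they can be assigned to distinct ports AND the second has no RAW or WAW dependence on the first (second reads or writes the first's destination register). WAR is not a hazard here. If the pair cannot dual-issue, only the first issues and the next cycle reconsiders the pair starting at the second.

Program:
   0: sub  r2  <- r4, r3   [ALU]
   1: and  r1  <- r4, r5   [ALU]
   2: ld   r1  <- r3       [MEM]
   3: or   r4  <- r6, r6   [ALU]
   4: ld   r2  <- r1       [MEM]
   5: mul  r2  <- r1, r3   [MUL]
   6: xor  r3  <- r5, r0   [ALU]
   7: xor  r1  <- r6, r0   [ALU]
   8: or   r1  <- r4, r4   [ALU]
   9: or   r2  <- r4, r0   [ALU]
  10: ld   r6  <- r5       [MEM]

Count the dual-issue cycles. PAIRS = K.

PAIRS = 4

#0 head=0: sub.ALU/and.ALU i0+i1 2-wide
#1 head=2: ld.MEM/or.ALU i2+i3 2-wide
#2 head=4: ld.MEM i4 no-port MEM/MUL
#3 head=5: mul.MUL/xor.ALU i5+i6 2-wide
#4 head=7: xor.ALU i7 WAW r1
#5 head=8: or.ALU/or.ALU i8+i9 2-wide
#6 head=10: ld.MEM i10 tail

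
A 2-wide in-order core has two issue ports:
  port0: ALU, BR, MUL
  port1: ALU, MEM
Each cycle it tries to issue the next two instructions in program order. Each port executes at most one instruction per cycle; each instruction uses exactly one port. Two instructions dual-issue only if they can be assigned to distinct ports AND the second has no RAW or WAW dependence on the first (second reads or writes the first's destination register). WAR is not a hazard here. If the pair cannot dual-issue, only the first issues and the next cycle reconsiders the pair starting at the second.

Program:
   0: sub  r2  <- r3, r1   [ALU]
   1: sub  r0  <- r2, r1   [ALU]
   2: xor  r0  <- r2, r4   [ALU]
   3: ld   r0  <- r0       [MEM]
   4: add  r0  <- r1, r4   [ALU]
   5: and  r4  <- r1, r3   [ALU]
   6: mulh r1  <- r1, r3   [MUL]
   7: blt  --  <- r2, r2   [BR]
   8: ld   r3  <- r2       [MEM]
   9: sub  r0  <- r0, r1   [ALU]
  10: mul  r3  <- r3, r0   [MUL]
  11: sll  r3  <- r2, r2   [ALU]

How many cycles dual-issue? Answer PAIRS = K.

PAIRS = 2

[0] i0  sub  -- RAW r2
[1] i1  sub  -- WAW r0
[2] i2  xor  -- RAW+WAW r0
[3] i3  ld  -- WAW r0
[4] i4,i5  add/and  -- pair
[5] i6  mulh  -- no-port MUL/BR
[6] i7,i8  blt/ld  -- pair
[7] i9  sub  -- RAW r0
[8] i10  mul  -- WAW r3
[9] i11  sll  -- tail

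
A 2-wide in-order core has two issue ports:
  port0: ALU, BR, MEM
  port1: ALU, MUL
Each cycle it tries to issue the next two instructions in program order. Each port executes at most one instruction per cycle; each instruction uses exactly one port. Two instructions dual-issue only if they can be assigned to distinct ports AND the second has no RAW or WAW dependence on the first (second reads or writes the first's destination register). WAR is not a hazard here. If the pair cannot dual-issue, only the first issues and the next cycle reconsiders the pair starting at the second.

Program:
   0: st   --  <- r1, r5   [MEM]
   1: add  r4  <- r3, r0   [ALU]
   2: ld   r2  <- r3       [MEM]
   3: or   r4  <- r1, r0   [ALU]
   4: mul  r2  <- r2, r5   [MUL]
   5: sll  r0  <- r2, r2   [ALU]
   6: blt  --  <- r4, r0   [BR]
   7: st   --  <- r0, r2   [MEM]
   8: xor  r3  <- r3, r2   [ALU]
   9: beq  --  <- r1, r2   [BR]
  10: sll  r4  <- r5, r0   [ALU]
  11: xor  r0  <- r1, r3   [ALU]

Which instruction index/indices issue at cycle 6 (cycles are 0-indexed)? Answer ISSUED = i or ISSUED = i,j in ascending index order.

  cy0 -> i0&i1 (st.MEM+add.ALU) pair
  cy1 -> i2&i3 (ld.MEM+or.ALU) pair
  cy2 -> i4 (mul.MUL) RAW r2
  cy3 -> i5 (sll.ALU) RAW r0
  cy4 -> i6 (blt.BR) no-port BR/MEM
  cy5 -> i7&i8 (st.MEM+xor.ALU) pair
  cy6 -> i9&i10 (beq.BR+sll.ALU) pair
  cy7 -> i11 (xor.ALU) tail

ISSUED = 9,10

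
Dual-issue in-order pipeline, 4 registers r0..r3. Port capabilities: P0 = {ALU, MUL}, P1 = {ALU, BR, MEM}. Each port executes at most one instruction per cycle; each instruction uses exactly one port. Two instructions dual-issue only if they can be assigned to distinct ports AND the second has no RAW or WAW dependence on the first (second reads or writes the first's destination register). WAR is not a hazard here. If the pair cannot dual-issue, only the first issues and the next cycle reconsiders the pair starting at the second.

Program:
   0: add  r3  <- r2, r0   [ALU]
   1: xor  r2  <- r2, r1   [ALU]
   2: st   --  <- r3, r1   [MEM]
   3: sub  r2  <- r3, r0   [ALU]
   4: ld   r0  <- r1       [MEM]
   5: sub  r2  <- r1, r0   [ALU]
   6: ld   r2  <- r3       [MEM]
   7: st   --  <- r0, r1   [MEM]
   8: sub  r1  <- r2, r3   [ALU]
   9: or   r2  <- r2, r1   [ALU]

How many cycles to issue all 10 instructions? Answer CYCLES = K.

CYCLES = 7

[0] i0&i1  add.ALU;xor.ALU  -- 2-wide
[1] i2&i3  st.MEM;sub.ALU  -- 2-wide
[2] i4  ld.MEM  -- RAW r0
[3] i5  sub.ALU  -- WAW r2
[4] i6  ld.MEM  -- no-port MEM/MEM
[5] i7&i8  st.MEM;sub.ALU  -- 2-wide
[6] i9  or.ALU  -- tail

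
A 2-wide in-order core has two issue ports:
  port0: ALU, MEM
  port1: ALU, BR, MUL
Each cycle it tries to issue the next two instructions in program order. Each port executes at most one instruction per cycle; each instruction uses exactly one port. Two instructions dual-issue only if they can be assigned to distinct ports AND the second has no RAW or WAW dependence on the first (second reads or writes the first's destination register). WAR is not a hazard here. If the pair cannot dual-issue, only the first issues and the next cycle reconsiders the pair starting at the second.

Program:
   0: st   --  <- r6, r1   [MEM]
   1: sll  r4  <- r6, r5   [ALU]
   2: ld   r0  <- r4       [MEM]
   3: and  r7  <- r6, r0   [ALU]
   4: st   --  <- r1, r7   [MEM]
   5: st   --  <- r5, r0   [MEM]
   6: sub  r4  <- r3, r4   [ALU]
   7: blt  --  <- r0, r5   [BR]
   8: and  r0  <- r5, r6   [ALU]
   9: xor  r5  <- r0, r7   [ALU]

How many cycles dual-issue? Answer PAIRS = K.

PAIRS = 3

0. st;sll @i0/i1  | 2-wide
1. ld @i2  | RAW r0
2. and @i3  | RAW r7
3. st @i4  | no-port MEM/MEM
4. st;sub @i5/i6  | 2-wide
5. blt;and @i7/i8  | 2-wide
6. xor @i9  | tail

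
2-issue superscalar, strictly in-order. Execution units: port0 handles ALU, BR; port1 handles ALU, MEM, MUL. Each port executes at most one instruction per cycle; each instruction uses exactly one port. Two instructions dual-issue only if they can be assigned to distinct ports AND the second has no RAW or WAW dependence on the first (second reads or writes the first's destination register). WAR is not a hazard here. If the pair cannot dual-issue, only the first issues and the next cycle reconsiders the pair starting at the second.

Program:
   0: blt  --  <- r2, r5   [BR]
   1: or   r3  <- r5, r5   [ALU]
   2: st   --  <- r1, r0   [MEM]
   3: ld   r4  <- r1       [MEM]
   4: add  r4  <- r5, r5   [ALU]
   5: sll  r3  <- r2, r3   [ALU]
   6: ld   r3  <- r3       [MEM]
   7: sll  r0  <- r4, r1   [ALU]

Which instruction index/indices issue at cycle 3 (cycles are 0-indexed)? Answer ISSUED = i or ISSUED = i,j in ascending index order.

ISSUED = 4,5

  cy0 -> i0&i1 (blt.BR or.ALU) 2-wide
  cy1 -> i2 (st.MEM) no-port MEM/MEM
  cy2 -> i3 (ld.MEM) WAW r4
  cy3 -> i4&i5 (add.ALU sll.ALU) 2-wide
  cy4 -> i6&i7 (ld.MEM sll.ALU) 2-wide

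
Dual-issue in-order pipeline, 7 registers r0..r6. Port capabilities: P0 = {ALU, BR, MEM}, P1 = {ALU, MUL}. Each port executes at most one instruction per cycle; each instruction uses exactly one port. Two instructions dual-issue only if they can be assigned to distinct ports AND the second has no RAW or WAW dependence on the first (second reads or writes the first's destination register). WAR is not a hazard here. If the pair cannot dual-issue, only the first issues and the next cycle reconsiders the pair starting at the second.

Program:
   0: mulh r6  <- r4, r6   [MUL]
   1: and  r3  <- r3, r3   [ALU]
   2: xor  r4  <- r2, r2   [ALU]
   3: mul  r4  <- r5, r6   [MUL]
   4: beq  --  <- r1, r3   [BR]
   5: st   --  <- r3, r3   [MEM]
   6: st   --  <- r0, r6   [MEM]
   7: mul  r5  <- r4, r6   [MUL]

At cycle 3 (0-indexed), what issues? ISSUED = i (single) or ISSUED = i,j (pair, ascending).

ISSUED = 5

0. mulh.MUL+and.ALU @i0+i1  | 2-wide
1. xor.ALU @i2  | WAW r4
2. mul.MUL+beq.BR @i3+i4  | 2-wide
3. st.MEM @i5  | no-port MEM/MEM
4. st.MEM+mul.MUL @i6+i7  | 2-wide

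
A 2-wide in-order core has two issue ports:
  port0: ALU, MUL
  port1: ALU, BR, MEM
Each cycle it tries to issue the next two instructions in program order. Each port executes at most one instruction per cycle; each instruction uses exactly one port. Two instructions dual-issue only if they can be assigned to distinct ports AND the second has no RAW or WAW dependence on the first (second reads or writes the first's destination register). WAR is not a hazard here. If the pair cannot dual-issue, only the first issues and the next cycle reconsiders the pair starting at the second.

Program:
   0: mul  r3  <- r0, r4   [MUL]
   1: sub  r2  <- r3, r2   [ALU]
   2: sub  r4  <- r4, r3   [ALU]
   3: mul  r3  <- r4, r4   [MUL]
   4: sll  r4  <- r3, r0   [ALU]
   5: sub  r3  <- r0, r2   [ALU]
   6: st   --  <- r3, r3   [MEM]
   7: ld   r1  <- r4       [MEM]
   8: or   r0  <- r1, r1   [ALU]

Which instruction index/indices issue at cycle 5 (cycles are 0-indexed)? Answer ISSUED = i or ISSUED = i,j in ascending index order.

t=0 i0:mul ; RAW r3
t=1 i1/i2:sub/sub ; dual
t=2 i3:mul ; RAW r3
t=3 i4/i5:sll/sub ; dual
t=4 i6:st ; no-port MEM/MEM
t=5 i7:ld ; RAW r1
t=6 i8:or ; tail

ISSUED = 7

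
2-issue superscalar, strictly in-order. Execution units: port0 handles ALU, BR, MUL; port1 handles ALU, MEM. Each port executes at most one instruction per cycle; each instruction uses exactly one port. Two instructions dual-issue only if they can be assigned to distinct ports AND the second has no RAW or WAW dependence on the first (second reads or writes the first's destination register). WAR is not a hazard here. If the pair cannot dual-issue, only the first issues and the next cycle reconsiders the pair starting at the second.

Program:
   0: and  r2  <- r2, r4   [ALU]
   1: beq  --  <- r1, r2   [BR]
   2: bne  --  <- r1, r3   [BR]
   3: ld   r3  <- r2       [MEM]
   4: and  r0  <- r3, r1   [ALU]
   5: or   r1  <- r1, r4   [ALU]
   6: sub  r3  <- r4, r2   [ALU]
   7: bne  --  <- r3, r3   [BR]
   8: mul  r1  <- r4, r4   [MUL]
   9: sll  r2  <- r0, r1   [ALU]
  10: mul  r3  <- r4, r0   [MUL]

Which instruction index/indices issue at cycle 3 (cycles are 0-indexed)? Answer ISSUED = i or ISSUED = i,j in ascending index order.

[0] i0  and.ALU  -- RAW r2
[1] i1  beq.BR  -- no-port BR/BR
[2] i2,i3  bne.BR ld.MEM  -- dual
[3] i4,i5  and.ALU or.ALU  -- dual
[4] i6  sub.ALU  -- RAW r3
[5] i7  bne.BR  -- no-port BR/MUL
[6] i8  mul.MUL  -- RAW r1
[7] i9,i10  sll.ALU mul.MUL  -- dual

ISSUED = 4,5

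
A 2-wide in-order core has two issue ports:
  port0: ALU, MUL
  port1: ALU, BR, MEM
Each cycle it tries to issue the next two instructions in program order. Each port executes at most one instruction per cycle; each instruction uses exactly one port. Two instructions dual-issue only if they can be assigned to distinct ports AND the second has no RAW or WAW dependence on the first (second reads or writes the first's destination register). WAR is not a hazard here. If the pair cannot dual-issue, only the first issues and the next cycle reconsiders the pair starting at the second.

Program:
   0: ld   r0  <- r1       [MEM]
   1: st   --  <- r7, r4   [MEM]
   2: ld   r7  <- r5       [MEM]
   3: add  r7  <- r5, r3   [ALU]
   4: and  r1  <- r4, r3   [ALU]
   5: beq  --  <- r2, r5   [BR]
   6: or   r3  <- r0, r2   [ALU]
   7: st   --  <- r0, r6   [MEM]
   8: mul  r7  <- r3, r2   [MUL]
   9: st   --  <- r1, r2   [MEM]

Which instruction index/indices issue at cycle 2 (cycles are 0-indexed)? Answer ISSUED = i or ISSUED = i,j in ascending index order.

ISSUED = 2

t=0 i0:ld ; no-port MEM/MEM
t=1 i1:st ; no-port MEM/MEM
t=2 i2:ld ; WAW r7
t=3 i3/i4:add and ; dual
t=4 i5/i6:beq or ; dual
t=5 i7/i8:st mul ; dual
t=6 i9:st ; tail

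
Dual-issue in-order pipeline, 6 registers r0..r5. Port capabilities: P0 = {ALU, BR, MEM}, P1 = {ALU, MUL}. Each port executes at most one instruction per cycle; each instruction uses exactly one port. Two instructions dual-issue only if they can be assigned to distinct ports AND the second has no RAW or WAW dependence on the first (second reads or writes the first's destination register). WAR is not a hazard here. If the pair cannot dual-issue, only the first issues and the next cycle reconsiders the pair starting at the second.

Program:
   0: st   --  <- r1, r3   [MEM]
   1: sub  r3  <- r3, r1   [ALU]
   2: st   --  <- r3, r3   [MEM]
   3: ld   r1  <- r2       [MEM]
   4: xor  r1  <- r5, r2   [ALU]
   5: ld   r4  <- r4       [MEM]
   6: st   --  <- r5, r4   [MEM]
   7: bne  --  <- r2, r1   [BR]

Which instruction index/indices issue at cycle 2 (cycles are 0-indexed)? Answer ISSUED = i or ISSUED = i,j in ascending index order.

ISSUED = 3

0. st;sub @i0/i1  | dual
1. st @i2  | no-port MEM/MEM
2. ld @i3  | WAW r1
3. xor;ld @i4/i5  | dual
4. st @i6  | no-port MEM/BR
5. bne @i7  | tail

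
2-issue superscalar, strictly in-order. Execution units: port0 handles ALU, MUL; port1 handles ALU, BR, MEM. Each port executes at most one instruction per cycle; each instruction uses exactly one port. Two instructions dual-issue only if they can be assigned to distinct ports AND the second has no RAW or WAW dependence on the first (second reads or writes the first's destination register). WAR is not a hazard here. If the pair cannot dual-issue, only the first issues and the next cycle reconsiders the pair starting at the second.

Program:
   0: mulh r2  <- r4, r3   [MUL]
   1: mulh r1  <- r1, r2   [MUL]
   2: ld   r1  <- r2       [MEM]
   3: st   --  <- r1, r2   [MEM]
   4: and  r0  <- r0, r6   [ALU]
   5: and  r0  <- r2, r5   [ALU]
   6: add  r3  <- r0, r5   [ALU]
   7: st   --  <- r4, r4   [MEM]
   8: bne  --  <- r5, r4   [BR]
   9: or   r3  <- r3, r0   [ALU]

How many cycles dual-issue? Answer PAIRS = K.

  cy0 -> i0 (mulh.MUL) no-port MUL/MUL
  cy1 -> i1 (mulh.MUL) WAW r1
  cy2 -> i2 (ld.MEM) no-port MEM/MEM
  cy3 -> i3,i4 (st.MEM/and.ALU) dual
  cy4 -> i5 (and.ALU) RAW r0
  cy5 -> i6,i7 (add.ALU/st.MEM) dual
  cy6 -> i8,i9 (bne.BR/or.ALU) dual

PAIRS = 3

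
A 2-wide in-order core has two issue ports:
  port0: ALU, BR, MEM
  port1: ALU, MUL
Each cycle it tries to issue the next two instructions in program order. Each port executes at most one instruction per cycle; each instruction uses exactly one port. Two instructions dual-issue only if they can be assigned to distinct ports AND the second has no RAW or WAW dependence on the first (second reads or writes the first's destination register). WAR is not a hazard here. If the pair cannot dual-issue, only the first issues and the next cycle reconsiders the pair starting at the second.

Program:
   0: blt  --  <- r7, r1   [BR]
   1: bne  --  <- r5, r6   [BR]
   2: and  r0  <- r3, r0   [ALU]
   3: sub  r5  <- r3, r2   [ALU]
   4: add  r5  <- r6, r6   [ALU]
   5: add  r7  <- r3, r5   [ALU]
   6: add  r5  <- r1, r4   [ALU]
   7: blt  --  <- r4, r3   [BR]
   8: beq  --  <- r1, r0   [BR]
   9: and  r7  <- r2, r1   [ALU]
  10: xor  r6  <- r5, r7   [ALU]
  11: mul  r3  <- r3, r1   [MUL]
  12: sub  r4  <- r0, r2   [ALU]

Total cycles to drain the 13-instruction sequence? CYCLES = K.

CYCLES = 9

0. blt.BR @i0  | no-port BR/BR
1. bne.BR+and.ALU @i1/i2  | dual
2. sub.ALU @i3  | WAW r5
3. add.ALU @i4  | RAW r5
4. add.ALU+add.ALU @i5/i6  | dual
5. blt.BR @i7  | no-port BR/BR
6. beq.BR+and.ALU @i8/i9  | dual
7. xor.ALU+mul.MUL @i10/i11  | dual
8. sub.ALU @i12  | tail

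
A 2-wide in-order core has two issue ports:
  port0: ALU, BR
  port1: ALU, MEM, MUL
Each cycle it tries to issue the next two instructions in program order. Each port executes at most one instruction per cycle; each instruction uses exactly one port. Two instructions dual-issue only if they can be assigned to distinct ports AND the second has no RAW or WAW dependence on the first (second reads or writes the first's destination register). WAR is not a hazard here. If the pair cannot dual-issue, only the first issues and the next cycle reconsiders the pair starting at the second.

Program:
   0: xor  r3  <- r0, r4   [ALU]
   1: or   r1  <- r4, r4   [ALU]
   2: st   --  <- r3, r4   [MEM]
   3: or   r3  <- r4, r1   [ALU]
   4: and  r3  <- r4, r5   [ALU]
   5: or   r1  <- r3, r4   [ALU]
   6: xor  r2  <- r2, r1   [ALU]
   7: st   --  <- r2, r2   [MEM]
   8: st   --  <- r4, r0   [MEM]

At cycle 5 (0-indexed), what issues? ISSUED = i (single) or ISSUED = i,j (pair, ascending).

0. xor/or @i0,i1  | pair
1. st/or @i2,i3  | pair
2. and @i4  | RAW r3
3. or @i5  | RAW r1
4. xor @i6  | RAW r2
5. st @i7  | no-port MEM/MEM
6. st @i8  | tail

ISSUED = 7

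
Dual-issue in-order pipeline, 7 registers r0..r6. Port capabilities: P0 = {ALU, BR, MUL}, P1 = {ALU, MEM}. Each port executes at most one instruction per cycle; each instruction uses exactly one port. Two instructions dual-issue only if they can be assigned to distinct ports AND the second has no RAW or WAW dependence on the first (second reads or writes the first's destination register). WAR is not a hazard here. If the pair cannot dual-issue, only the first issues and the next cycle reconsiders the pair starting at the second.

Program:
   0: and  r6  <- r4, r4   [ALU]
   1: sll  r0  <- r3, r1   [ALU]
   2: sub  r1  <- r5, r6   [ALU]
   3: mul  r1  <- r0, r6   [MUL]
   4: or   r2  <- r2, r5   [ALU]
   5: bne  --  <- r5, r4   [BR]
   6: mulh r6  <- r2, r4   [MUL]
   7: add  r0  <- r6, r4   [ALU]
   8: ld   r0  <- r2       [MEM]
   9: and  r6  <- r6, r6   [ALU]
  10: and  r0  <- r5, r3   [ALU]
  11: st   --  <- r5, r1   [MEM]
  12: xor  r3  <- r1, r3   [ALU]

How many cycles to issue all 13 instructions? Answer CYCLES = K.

CYCLES = 9

#0 head=0: and/sll i0/i1 pair
#1 head=2: sub i2 WAW r1
#2 head=3: mul/or i3/i4 pair
#3 head=5: bne i5 no-port BR/MUL
#4 head=6: mulh i6 RAW r6
#5 head=7: add i7 WAW r0
#6 head=8: ld/and i8/i9 pair
#7 head=10: and/st i10/i11 pair
#8 head=12: xor i12 tail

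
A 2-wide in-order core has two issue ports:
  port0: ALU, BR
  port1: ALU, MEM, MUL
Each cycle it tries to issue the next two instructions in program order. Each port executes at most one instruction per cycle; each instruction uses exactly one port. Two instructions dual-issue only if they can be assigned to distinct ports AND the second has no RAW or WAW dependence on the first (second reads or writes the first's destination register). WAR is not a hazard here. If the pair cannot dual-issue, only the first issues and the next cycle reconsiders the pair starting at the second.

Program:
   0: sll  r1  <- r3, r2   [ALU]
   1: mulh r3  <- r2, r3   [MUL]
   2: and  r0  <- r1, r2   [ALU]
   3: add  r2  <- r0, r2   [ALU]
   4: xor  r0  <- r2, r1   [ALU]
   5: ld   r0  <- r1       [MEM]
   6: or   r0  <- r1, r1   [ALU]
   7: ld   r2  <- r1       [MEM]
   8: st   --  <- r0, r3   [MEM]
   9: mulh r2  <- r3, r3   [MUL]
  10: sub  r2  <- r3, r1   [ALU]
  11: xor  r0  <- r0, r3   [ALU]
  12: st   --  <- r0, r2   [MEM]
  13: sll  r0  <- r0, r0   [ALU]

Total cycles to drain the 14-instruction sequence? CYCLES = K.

CYCLES = 10

  cy0 -> i0&i1 (sll mulh) 2-wide
  cy1 -> i2 (and) RAW r0
  cy2 -> i3 (add) RAW r2
  cy3 -> i4 (xor) WAW r0
  cy4 -> i5 (ld) WAW r0
  cy5 -> i6&i7 (or ld) 2-wide
  cy6 -> i8 (st) no-port MEM/MUL
  cy7 -> i9 (mulh) WAW r2
  cy8 -> i10&i11 (sub xor) 2-wide
  cy9 -> i12&i13 (st sll) 2-wide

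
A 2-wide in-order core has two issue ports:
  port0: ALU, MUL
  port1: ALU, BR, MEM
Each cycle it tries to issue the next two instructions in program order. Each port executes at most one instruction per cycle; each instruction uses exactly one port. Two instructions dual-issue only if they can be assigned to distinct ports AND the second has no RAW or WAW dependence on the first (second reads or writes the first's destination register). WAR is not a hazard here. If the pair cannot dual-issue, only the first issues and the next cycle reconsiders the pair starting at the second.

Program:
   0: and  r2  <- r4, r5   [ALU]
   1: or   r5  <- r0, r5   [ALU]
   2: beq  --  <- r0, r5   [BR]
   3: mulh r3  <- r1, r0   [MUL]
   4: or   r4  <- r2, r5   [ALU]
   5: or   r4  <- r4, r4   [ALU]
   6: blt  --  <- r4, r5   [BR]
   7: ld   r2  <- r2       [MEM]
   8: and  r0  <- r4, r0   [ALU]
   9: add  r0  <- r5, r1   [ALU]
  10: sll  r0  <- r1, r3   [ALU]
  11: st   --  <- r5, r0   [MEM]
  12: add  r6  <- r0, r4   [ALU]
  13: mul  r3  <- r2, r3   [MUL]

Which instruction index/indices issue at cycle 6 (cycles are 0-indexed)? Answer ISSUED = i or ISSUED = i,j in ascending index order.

ISSUED = 9

c0: i0,i1 and/or  dual
c1: i2,i3 beq/mulh  dual
c2: i4 or  RAW+WAW r4
c3: i5 or  RAW r4
c4: i6 blt  no-port BR/MEM
c5: i7,i8 ld/and  dual
c6: i9 add  WAW r0
c7: i10 sll  RAW r0
c8: i11,i12 st/add  dual
c9: i13 mul  tail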